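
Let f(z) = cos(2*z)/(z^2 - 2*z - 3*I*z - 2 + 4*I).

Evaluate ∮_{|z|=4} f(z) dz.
By the residue theorem, ∮_C f(z) dz = 2πi · (sum of the residues of f at the poles inside |z| = 4).

The denominator factors as (z - 2 - I)*(z - 2*I), so the singularities of f are simple poles at z = 2 + I, z = 2*I.
  |2 + I|² = 5 < 16 = 4², so this pole is inside the contour.
  |2*I|² = 4 < 16 = 4², so this pole is inside the contour.

With P(z) = cos(2*z) and Q(z) = z^2 - 2*z - 3*I*z - 2 + 4*I, each pole is simple, so Res(f, z₀) = P(z₀)/Q'(z₀) with Q'(z) = 2*z - 2 - 3*I.
  Res(f, 2 + I) = P(2 + I)/Q'(2 + I) = (cos(4 + 2*I))/(2 - I) = (2/5 + I/5)*cos(4 + 2*I)
  Res(f, 2*I) = P(2*I)/Q'(2*I) = (cosh(4))/(-2 + I) = (-2/5 - I/5)*cosh(4)

Sum of residues inside C: (-2/5 - I/5)*cosh(4) + (2/5 + I/5)*cos(4 + 2*I)
∮_C f(z) dz = 2πi · ((-2/5 - I/5)*cosh(4) + (2/5 + I/5)*cos(4 + 2*I)) = pi*(2/5 - 4*I/5)*cosh(4) + pi*(-2/5 + 4*I/5)*cos(4 + 2*I)

Final answer: pi*(2/5 - 4*I/5)*cosh(4) + pi*(-2/5 + 4*I/5)*cos(4 + 2*I)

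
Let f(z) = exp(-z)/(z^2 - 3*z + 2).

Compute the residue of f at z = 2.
exp(-2)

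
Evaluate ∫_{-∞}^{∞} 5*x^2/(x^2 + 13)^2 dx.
5*sqrt(13)*pi/26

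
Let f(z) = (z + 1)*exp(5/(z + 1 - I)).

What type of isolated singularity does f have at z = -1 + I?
Let u = z + 1 - I. Then
  e^(5/u) = Σ_{k≥0} (5)^k/(k!·u^k) = 1 + 5/u + 25/(2*u^2) + 125/(6*u^3) + ...
which has infinitely many negative powers of u, so exp(5/(z + 1 - I)) has an essential singularity at z = -1 + I.
The extra factor z + 1 is a nonzero polynomial; if the product had at most a pole at z = -1 + I, dividing by that polynomial would leave exp(5/(z + 1 - I)) with at most a pole too — contradiction. (Equivalently, the product's Laurent series still has infinitely many negative powers.)
So the singularity is essential.

Final answer: essential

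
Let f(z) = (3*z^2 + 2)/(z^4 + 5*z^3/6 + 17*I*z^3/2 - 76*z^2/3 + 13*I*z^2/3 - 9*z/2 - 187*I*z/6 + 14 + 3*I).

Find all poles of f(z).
The singularities of f are the zeros of the denominator. Factoring,
  z^4 + 5*z^3/6 + 17*I*z^3/2 - 76*z^2/3 + 13*I*z^2/3 - 9*z/2 - 187*I*z/6 + 14 + 3*I = (z + 1 + 2*I)*(z + 3*I)*(z + 1/3 + 3*I)*(z - 1/2 + I/2)
so the candidates are z = -1 - 2*I, z = -3*I, z = -1/3 - 3*I, z = 1/2 - I/2.

Check the numerator P(z) = 3*z^2 + 2 at each one:
  P(-1 - 2*I) = -7 + 12*I ≠ 0, so z = -1 - 2*I is a (simple) pole.
  P(-3*I) = -25 ≠ 0, so z = -3*I is a (simple) pole.
  P(-1/3 - 3*I) = -74/3 + 6*I ≠ 0, so z = -1/3 - 3*I is a (simple) pole.
  P(1/2 - I/2) = 2 - 3*I/2 ≠ 0, so z = 1/2 - I/2 is a (simple) pole.

Poles of f: {-1 - 2*I, -1/3 - 3*I, -3*I, 1/2 - I/2}

Final answer: {-1 - 2*I, -1/3 - 3*I, -3*I, 1/2 - I/2}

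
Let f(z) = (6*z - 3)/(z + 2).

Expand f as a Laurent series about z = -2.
-15/(z + 2) + 6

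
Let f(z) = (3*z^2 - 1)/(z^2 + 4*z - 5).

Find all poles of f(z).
The singularities of f are the zeros of the denominator. Factoring,
  z^2 + 4*z - 5 = (z - 1)*(z + 5)
so the candidates are z = 1, z = -5.

Check the numerator P(z) = 3*z^2 - 1 at each one:
  P(1) = 2 ≠ 0, so z = 1 is a (simple) pole.
  P(-5) = 74 ≠ 0, so z = -5 is a (simple) pole.

Poles of f: {-5, 1}

Final answer: {-5, 1}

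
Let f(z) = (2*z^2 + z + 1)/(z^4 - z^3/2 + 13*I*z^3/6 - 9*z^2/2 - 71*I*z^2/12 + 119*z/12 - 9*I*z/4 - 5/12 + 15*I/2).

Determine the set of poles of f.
{-2 - 3*I/2, -1/2 - I, 1 - 2*I/3, 2 + I}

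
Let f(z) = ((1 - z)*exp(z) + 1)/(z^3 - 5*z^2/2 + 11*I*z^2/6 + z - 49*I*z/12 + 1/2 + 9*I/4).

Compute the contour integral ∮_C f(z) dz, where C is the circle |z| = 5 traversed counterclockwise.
By the residue theorem, ∮_C f(z) dz = 2πi · (sum of the residues of f at the poles inside |z| = 5).

The denominator factors as (z + 3*I/2)*(z - 1)*(z - 3/2 + I/3), so the singularities of f are simple poles at z = -3*I/2, z = 1, z = 3/2 - I/3.
  |-3*I/2|² = 9/4 < 25 = 5², so this pole is inside the contour.
  |1|² = 1 < 25 = 5², so this pole is inside the contour.
  |3/2 - I/3|² = 85/36 < 25 = 5², so this pole is inside the contour.

With P(z) = (1 - z)*exp(z) + 1 and Q(z) = z^3 - 5*z^2/2 + 11*I*z^2/6 + z - 49*I*z/12 + 1/2 + 9*I/4, each pole is simple, so Res(f, z₀) = P(z₀)/Q'(z₀) with Q'(z) = 3*z^2 - 5*z + 11*I*z/3 + 1 - 49*I/12.
  Res(f, -3*I/2) = P(-3*I/2)/Q'(-3*I/2) = (1 + (1 + 3*I/2)*exp(-3*I/2))/(-1/4 + 41*I/12) = -18/845 + (27/65 - 21*I/65)*exp(-3*I/2) - 246*I/845
  Res(f, 1) = P(1)/Q'(1) = (1)/(-1 - 5*I/12) = -144/169 + 60*I/169
  Res(f, 3/2 - I/3) = P(3/2 - I/3)/Q'(3/2 - I/3) = (1 + (-1/2 + I/3)*exp(3/2 - I/3))/(41/36 + I/12) = 738/845 - 54*I/845 + (-27/65 + 21*I/65)*exp(3/2 - I/3)

Sum of residues inside C: (27/65 - 21*I/65)*exp(-3*I/2) + (-27/65 + 21*I/65)*exp(3/2 - I/3)
∮_C f(z) dz = 2πi · ((27/65 - 21*I/65)*exp(-3*I/2) + (-27/65 + 21*I/65)*exp(3/2 - I/3)) = pi*(-42/65 - 54*I/65)*exp(3/2 - I/3) + pi*(42/65 + 54*I/65)*exp(-3*I/2)

Final answer: pi*(-42/65 - 54*I/65)*exp(3/2 - I/3) + pi*(42/65 + 54*I/65)*exp(-3*I/2)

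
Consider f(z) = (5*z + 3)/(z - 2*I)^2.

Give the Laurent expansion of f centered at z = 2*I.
(3 + 10*I)/(z - 2*I)^2 + 5/(z - 2*I)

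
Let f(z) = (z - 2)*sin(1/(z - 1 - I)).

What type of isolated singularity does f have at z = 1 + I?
Let u = z - 1 - I. Then
  sin(1/u) = Σ_{k≥0} (-1)^k (1)^(2k+1)/((2k+1)!·u^(2k+1)) = 1/u - 1/(6*u^3) + 1/(120*u^5) + ...
which has infinitely many negative powers of u, so sin(1/(z - 1 - I)) has an essential singularity at z = 1 + I.
The extra factor z - 2 is a nonzero polynomial; if the product had at most a pole at z = 1 + I, dividing by that polynomial would leave sin(1/(z - 1 - I)) with at most a pole too — contradiction. (Equivalently, the product's Laurent series still has infinitely many negative powers.)
So the singularity is essential.

Final answer: essential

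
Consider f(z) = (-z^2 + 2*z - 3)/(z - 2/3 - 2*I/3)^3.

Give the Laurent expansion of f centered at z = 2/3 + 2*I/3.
Put w = z - (2/3 + 2*I/3), i.e. z = w + 2/3 + 2*I/3. The denominator is w^3, so it suffices to rewrite the numerator in powers of w.

P(z) = -z^2 + 2*z - 3
P(w + 2/3 + 2*I/3) = -5/3 + 4*I/9 + (2/3 - 4*I/3)*w - w^2

Dividing each term by w^3:
  f = (-5/3 + 4*I/9)/w^3 + (2/3 - 4*I/3)/w^2 - 1/w

Substituting back w = z - 2/3 - 2*I/3:
  f(z) = (-5/3 + 4*I/9)/(z - 2/3 - 2*I/3)^3 + (2/3 - 4*I/3)/(z - 2/3 - 2*I/3)^2 - 1/(z - 2/3 - 2*I/3)

The series is finite because the numerator is a polynomial; the negative powers form the principal part, and the coefficient of 1/(z - 2/3 - 2*I/3) gives Res(f, 2/3 + 2*I/3) = -1.

Final answer: (-5/3 + 4*I/9)/(z - 2/3 - 2*I/3)^3 + (2/3 - 4*I/3)/(z - 2/3 - 2*I/3)^2 - 1/(z - 2/3 - 2*I/3)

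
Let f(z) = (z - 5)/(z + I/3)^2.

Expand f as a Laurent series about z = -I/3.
Put w = z - (-I/3), i.e. z = w - I/3. The denominator is w^2, so it suffices to rewrite the numerator in powers of w.

P(z) = z - 5
P(w - I/3) = -5 - I/3 + w

Dividing each term by w^2:
  f = (-5 - I/3)/w^2 + 1/w

Substituting back w = z + I/3:
  f(z) = (-5 - I/3)/(z + I/3)^2 + 1/(z + I/3)

The series is finite because the numerator is a polynomial; the negative powers form the principal part, and the coefficient of 1/(z + I/3) gives Res(f, -I/3) = 1.

Final answer: (-5 - I/3)/(z + I/3)^2 + 1/(z + I/3)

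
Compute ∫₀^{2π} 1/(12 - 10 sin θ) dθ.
Call the integral J. The integrand is 2π-periodic and we integrate over a full period, so shifting θ does not change the value (θ → θ + π/2 turns sin θ into cos θ; θ → θ + π flips the sign of the trig term). Hence
  J = ∫₀^{2π} dθ/(12 + 10 cos θ).
Put z = e^{iθ}: then cos θ = (z + 1/z)/2, dθ = dz/(iz), and z runs once counterclockwise around |z| = 1:
  J = ∮_{|z|=1} 1/(12 + 10*(z + 1/z)/2) · dz/(iz) = (2/i) ∮_{|z|=1} dz/(10*z^2 + 24*z + 10).
The roots of 10*z^2 + 24*z + 10 are z = (-12 ± sqrt(12^2 - 10^2))/10, with sqrt(44) = 2*sqrt(11); their product is 1, so only z₊ = -6/5 + sqrt(11)/5 lies inside the unit circle (z₋ = -6/5 - sqrt(11)/5 lies outside).
z₊ is a simple zero of q(z) = 10*z^2 + 24*z + 10, so Res(1/q, z₊) = 1/q'(z₊) with q'(z) = 20*z + 24; and q'(z₊) = 10*(z₊ - z₋) = 4*sqrt(11).
Therefore J = (2/i) · 2πi · 1/(4*sqrt(11)) = 2*pi/(2*sqrt(11)) = sqrt(11)*pi/11

Final answer: sqrt(11)*pi/11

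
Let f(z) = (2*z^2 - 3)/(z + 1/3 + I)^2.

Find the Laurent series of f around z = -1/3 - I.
Put w = z - (-1/3 - I), i.e. z = w - 1/3 - I. The denominator is w^2, so it suffices to rewrite the numerator in powers of w.

P(z) = 2*z^2 - 3
P(w - 1/3 - I) = -43/9 + 4*I/3 + (-4/3 - 4*I)*w + 2*w^2

Dividing each term by w^2:
  f = (-43/9 + 4*I/3)/w^2 + (-4/3 - 4*I)/w + 2

Substituting back w = z + 1/3 + I:
  f(z) = (-43/9 + 4*I/3)/(z + 1/3 + I)^2 + (-4/3 - 4*I)/(z + 1/3 + I) + 2

The series is finite because the numerator is a polynomial; the negative powers form the principal part, and the coefficient of 1/(z + 1/3 + I) gives Res(f, -1/3 - I) = -4/3 - 4*I.

Final answer: (-43/9 + 4*I/3)/(z + 1/3 + I)^2 + (-4/3 - 4*I)/(z + 1/3 + I) + 2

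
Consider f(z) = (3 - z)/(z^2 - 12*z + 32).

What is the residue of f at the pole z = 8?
-5/4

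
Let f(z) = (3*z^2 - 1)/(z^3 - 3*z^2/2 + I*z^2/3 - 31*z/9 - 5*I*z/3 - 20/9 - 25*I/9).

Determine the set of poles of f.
{-1 + I/3, -1/2 - I, 3 + I/3}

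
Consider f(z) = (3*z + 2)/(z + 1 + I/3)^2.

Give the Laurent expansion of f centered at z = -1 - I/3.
Put w = z - (-1 - I/3), i.e. z = w - 1 - I/3. The denominator is w^2, so it suffices to rewrite the numerator in powers of w.

P(z) = 3*z + 2
P(w - 1 - I/3) = -1 - I + 3*w

Dividing each term by w^2:
  f = (-1 - I)/w^2 + 3/w

Substituting back w = z + 1 + I/3:
  f(z) = (-1 - I)/(z + 1 + I/3)^2 + 3/(z + 1 + I/3)

The series is finite because the numerator is a polynomial; the negative powers form the principal part, and the coefficient of 1/(z + 1 + I/3) gives Res(f, -1 - I/3) = 3.

Final answer: (-1 - I)/(z + 1 + I/3)^2 + 3/(z + 1 + I/3)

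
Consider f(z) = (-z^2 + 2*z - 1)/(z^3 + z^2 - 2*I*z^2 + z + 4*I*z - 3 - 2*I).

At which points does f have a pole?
{-2 + 3*I, -I}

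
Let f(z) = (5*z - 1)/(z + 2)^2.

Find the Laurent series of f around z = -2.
Put w = z - (-2), i.e. z = w - 2. The denominator is w^2, so it suffices to rewrite the numerator in powers of w.

P(z) = 5*z - 1
P(w - 2) = -11 + 5*w

Dividing each term by w^2:
  f = -11/w^2 + 5/w

Substituting back w = z + 2:
  f(z) = -11/(z + 2)^2 + 5/(z + 2)

The series is finite because the numerator is a polynomial; the negative powers form the principal part, and the coefficient of 1/(z + 2) gives Res(f, -2) = 5.

Final answer: -11/(z + 2)^2 + 5/(z + 2)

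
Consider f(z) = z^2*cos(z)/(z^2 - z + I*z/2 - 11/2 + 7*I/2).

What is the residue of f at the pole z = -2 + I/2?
Write f(z) = P(z)/Q(z) with P(z) = z^2*cos(z) and Q(z) = z^2 - z + I*z/2 - 11/2 + 7*I/2.
The denominator factors as Q(z) = (z - 3 + I)*(z + 2 - I/2), so z = -2 + I/2 is a simple zero of Q and P is analytic there; z = -2 + I/2 is therefore a simple pole and
  Res(f, z₀) = P(z₀)/Q'(z₀).

Q'(z) = 2*z - 1 + I/2, so Q'(-2 + I/2) = -5 + 3*I/2.
P(-2 + I/2) = (15/4 - 2*I)*cos(2 - I/2).

Res(f, -2 + I/2) = ((15/4 - 2*I)*cos(2 - I/2))/(-5 + 3*I/2) = (-87/109 + 35*I/218)*cos(2 - I/2)

Final answer: (-87/109 + 35*I/218)*cos(2 - I/2)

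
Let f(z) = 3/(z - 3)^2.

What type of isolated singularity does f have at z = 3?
Write f(z) = g(z)/(z - 3)^2 with g(z) = 3.
g is entire and g(3) = 3 ≠ 0, so no factor of (z - 3) cancels: the Laurent expansion of f about z = 3 starts at the power -2, i.e. lim_{z→z₀} (z - z₀)^2 f(z) = 3 is finite and nonzero.
So z = 3 is a pole of order 2.

Final answer: pole of order 2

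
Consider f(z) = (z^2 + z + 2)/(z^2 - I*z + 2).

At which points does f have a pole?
The singularities of f are the zeros of the denominator. Factoring,
  z^2 - I*z + 2 = (z - 2*I)*(z + I)
so the candidates are z = 2*I, z = -I.

Check the numerator P(z) = z^2 + z + 2 at each one:
  P(2*I) = -2 + 2*I ≠ 0, so z = 2*I is a (simple) pole.
  P(-I) = 1 - I ≠ 0, so z = -I is a (simple) pole.

Poles of f: {-I, 2*I}

Final answer: {-I, 2*I}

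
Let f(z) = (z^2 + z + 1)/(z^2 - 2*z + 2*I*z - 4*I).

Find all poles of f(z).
The singularities of f are the zeros of the denominator. Factoring,
  z^2 - 2*z + 2*I*z - 4*I = (z + 2*I)*(z - 2)
so the candidates are z = -2*I, z = 2.

Check the numerator P(z) = z^2 + z + 1 at each one:
  P(-2*I) = -3 - 2*I ≠ 0, so z = -2*I is a (simple) pole.
  P(2) = 7 ≠ 0, so z = 2 is a (simple) pole.

Poles of f: {-2*I, 2}

Final answer: {-2*I, 2}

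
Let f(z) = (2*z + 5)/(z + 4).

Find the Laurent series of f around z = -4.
Put w = z - (-4), i.e. z = w - 4. The denominator is w, so it suffices to rewrite the numerator in powers of w.

P(z) = 2*z + 5
P(w - 4) = -3 + 2*w

Dividing each term by w:
  f = -3/w + 2

Substituting back w = z + 4:
  f(z) = -3/(z + 4) + 2

The series is finite because the numerator is a polynomial; the negative powers form the principal part, and the coefficient of 1/(z + 4) gives Res(f, -4) = -3.

Final answer: -3/(z + 4) + 2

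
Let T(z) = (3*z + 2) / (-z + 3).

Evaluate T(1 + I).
Substitute z = 1 + I:
  numerator:   3*(1 + I) + 2 = 5 + 3*I
  denominator: -(1 + I) + 3 = 2 - I
T(1 + I) = (5 + 3*I)/(2 - I); multiplying numerator and denominator by the conjugate 2 + I gives (7 + 11*I)/5 = 7/5 + 11*I/5

Final answer: 7/5 + 11*I/5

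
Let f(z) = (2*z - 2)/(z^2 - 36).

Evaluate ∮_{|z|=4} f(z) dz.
By the residue theorem, ∮_C f(z) dz = 2πi · (sum of the residues of f at the poles inside |z| = 4).

The denominator factors as (z - 6)*(z + 6), so the singularities of f are simple poles at z = 6, z = -6.
  |6|² = 36 > 16 = 4², so this pole is outside the contour.
  |-6|² = 36 > 16 = 4², so this pole is outside the contour.

No pole lies inside the contour, so f is analytic on and inside C and the integral is 0 (Cauchy's theorem).

Final answer: 0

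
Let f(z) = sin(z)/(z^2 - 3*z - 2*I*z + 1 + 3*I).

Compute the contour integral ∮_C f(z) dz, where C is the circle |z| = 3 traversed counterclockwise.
-2*I*pi*sin(1 + I) + 2*I*pi*sin(2 + I)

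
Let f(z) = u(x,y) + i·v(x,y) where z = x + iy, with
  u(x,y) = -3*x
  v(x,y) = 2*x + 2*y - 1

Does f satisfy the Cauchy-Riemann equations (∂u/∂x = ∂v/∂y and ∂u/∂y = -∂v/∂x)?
∂u/∂x = -3
∂v/∂y = 2
∂u/∂y = 0
∂v/∂x = 2
∂u/∂x ≠ ∂v/∂y and ∂u/∂y ≠ -∂v/∂x; the Cauchy-Riemann equations are not satisfied, so f is not analytic.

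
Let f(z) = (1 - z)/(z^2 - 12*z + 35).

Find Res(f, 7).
Write f(z) = P(z)/Q(z) with P(z) = 1 - z and Q(z) = z^2 - 12*z + 35.
The denominator factors as Q(z) = (z - 5)*(z - 7), so z = 7 is a simple zero of Q and P is analytic there; z = 7 is therefore a simple pole and
  Res(f, z₀) = P(z₀)/Q'(z₀).

Q'(z) = 2*z - 12, so Q'(7) = 2.
P(7) = -6.

Res(f, 7) = (-6)/(2) = -3

Final answer: -3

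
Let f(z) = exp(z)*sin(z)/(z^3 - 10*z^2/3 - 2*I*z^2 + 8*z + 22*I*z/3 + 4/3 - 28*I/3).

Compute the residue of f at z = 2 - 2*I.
Write f(z) = P(z)/Q(z) with P(z) = exp(z)*sin(z) and Q(z) = z^3 - 10*z^2/3 - 2*I*z^2 + 8*z + 22*I*z/3 + 4/3 - 28*I/3.
The denominator factors as Q(z) = (z - 2 + 2*I)*(z - 1/3 - I)*(z - 1 - 3*I), so z = 2 - 2*I is a simple zero of Q and P is analytic there; z = 2 - 2*I is therefore a simple pole and
  Res(f, z₀) = P(z₀)/Q'(z₀).

Q'(z) = 3*z^2 - 20*z/3 - 4*I*z + 8 + 22*I/3, so Q'(2 - 2*I) = -40/3 - 34*I/3.
P(2 - 2*I) = exp(2 - 2*I)*sin(2 - 2*I).

Res(f, 2 - 2*I) = (exp(2 - 2*I)*sin(2 - 2*I))/(-40/3 - 34*I/3) = (-30/689 + 51*I/1378)*exp(2 - 2*I)*sin(2 - 2*I)

Final answer: (-30/689 + 51*I/1378)*exp(2 - 2*I)*sin(2 - 2*I)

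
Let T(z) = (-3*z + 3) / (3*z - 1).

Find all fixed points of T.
T(z) = z means -3*z + 3 = z*(3*z - 1), i.e.
  3*z^2 + 2*z - 3 = 0.
Discriminant: (2)^2 - 4*(3)*(-3) = 40, so the roots are real.
  z = (-2 ± sqrt(40))/(2*(3))
Fixed points: {-sqrt(10)/3 - 1/3, -1/3 + sqrt(10)/3}

Final answer: {-sqrt(10)/3 - 1/3, -1/3 + sqrt(10)/3}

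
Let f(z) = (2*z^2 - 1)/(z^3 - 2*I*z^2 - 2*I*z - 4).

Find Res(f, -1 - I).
Write f(z) = P(z)/Q(z) with P(z) = 2*z^2 - 1 and Q(z) = z^3 - 2*I*z^2 - 2*I*z - 4.
The denominator factors as Q(z) = (z - 1 - I)*(z - 2*I)*(z + 1 + I), so z = -1 - I is a simple zero of Q and P is analytic there; z = -1 - I is therefore a simple pole and
  Res(f, z₀) = P(z₀)/Q'(z₀).

Q'(z) = 3*z^2 - 4*I*z - 2*I, so Q'(-1 - I) = -4 + 8*I.
P(-1 - I) = -1 + 4*I.

Res(f, -1 - I) = (-1 + 4*I)/(-4 + 8*I) = 9/20 - I/10

Final answer: 9/20 - I/10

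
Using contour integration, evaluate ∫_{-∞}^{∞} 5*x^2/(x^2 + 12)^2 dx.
Let f(z) = 5*z^2/(z^2 + 12)^2. The denominator has no real zeros and deg Q - deg P = 2 ≥ 2, so the integral of f over the upper semicircle |z| = R tends to 0 as R → ∞. Closing the contour in the upper half-plane,
  ∫_{-∞}^{∞} f(x) dx = 2πi · Σ Res(f, z_k)  over the poles with Im z_k > 0.

Zeros of the denominator: z^2 + 12 = 0 gives z = ±2*sqrt(3)*I.
Upper half-plane: z = 2*sqrt(3)*I (a pole of order 2).

Write f(z) = g(z)/(z - 2*sqrt(3)*I)^2 with g(z) = 5*z^2/(z + 2*sqrt(3)*I)^2. For a double pole, Res(f, z₀) = g'(z₀):
  g'(z) = 20*sqrt(3)*I*z/(z + 2*sqrt(3)*I)^3
  Res(f, 2*sqrt(3)*I) = g'(2*sqrt(3)*I) = -5*sqrt(3)*I/24

∫_{-∞}^{∞} f(x) dx = 2πi · (-5*sqrt(3)*I/24) = 5*sqrt(3)*pi/12

Final answer: 5*sqrt(3)*pi/12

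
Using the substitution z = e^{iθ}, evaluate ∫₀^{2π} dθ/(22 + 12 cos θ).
Let J = ∫₀^{2π} dθ/(22 + 12 cos θ).
Put z = e^{iθ}: then cos θ = (z + 1/z)/2, dθ = dz/(iz), and z runs once counterclockwise around |z| = 1:
  J = ∮_{|z|=1} 1/(22 + 12*(z + 1/z)/2) · dz/(iz) = (2/i) ∮_{|z|=1} dz/(12*z^2 + 44*z + 12).
The roots of 12*z^2 + 44*z + 12 are z = (-22 ± sqrt(22^2 - 12^2))/12, with sqrt(340) = 2*sqrt(85); their product is 1, so only z₊ = -11/6 + sqrt(85)/6 lies inside the unit circle (z₋ = -11/6 - sqrt(85)/6 lies outside).
z₊ is a simple zero of q(z) = 12*z^2 + 44*z + 12, so Res(1/q, z₊) = 1/q'(z₊) with q'(z) = 24*z + 44; and q'(z₊) = 12*(z₊ - z₋) = 4*sqrt(85).
Therefore J = (2/i) · 2πi · 1/(4*sqrt(85)) = 2*pi/(2*sqrt(85)) = sqrt(85)*pi/85

Final answer: sqrt(85)*pi/85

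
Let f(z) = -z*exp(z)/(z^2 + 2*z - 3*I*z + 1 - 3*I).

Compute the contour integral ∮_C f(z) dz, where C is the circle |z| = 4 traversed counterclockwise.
By the residue theorem, ∮_C f(z) dz = 2πi · (sum of the residues of f at the poles inside |z| = 4).

The denominator factors as (z + 1)*(z + 1 - 3*I), so the singularities of f are simple poles at z = -1, z = -1 + 3*I.
  |-1|² = 1 < 16 = 4², so this pole is inside the contour.
  |-1 + 3*I|² = 10 < 16 = 4², so this pole is inside the contour.

With P(z) = -z*exp(z) and Q(z) = z^2 + 2*z - 3*I*z + 1 - 3*I, each pole is simple, so Res(f, z₀) = P(z₀)/Q'(z₀) with Q'(z) = 2*z + 2 - 3*I.
  Res(f, -1) = P(-1)/Q'(-1) = (exp(-1))/(-3*I) = I*exp(-1)/3
  Res(f, -1 + 3*I) = P(-1 + 3*I)/Q'(-1 + 3*I) = ((1 - 3*I)*exp(-1 + 3*I))/(3*I) = (-1 - I/3)*exp(-1 + 3*I)

Sum of residues inside C: (-1 - I/3)*exp(-1 + 3*I) + I*exp(-1)/3
∮_C f(z) dz = 2πi · ((-1 - I/3)*exp(-1 + 3*I) + I*exp(-1)/3) = -2*pi*exp(-1)/3 + pi*(2/3 - 2*I)*exp(-1 + 3*I)

Final answer: -2*pi*exp(-1)/3 + pi*(2/3 - 2*I)*exp(-1 + 3*I)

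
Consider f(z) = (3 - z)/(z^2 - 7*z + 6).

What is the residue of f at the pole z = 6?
-3/5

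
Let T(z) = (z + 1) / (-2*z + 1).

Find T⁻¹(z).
(z - 1)/(2*z + 1)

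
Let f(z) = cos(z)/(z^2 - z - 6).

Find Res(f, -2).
-cos(2)/5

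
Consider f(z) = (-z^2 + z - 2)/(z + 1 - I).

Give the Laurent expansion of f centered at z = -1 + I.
Put w = z - (-1 + I), i.e. z = w - 1 + I. The denominator is w, so it suffices to rewrite the numerator in powers of w.

P(z) = -z^2 + z - 2
P(w - 1 + I) = -3 + 3*I + (3 - 2*I)*w - w^2

Dividing each term by w:
  f = (-3 + 3*I)/w + 3 - 2*I - w

Substituting back w = z + 1 - I:
  f(z) = (-3 + 3*I)/(z + 1 - I) + 3 - 2*I - (z + 1 - I)

The series is finite because the numerator is a polynomial; the negative powers form the principal part, and the coefficient of 1/(z + 1 - I) gives Res(f, -1 + I) = -3 + 3*I.

Final answer: (-3 + 3*I)/(z + 1 - I) + 3 - 2*I - (z + 1 - I)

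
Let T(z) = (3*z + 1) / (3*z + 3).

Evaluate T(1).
Substitute z = 1:
  numerator:   3*(1) + 1 = 4
  denominator: 3*(1) + 3 = 6
T(1) = (4)/(6) = 2/3

Final answer: 2/3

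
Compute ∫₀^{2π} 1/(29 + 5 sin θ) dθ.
sqrt(51)*pi/102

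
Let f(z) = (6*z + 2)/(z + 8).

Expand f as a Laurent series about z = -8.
-46/(z + 8) + 6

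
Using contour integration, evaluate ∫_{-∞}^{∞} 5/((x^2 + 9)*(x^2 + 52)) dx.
Let f(z) = 5/((z^2 + 9)*(z^2 + 52)). The denominator has no real zeros and deg Q - deg P = 4 ≥ 2, so the integral of f over the upper semicircle |z| = R tends to 0 as R → ∞. Closing the contour in the upper half-plane,
  ∫_{-∞}^{∞} f(x) dx = 2πi · Σ Res(f, z_k)  over the poles with Im z_k > 0.

Zeros of the denominator: z^2 + 52 = 0 gives z = ±2*sqrt(13)*I; z^2 + 9 = 0 gives z = ±3*I.
Upper half-plane: z = 3*I, z = 2*sqrt(13)*I (simple).

Each pole is a simple zero of Q(z) = z^4 + 61*z^2 + 468, so Res(f, z₀) = P(z₀)/Q'(z₀) with P(z) = 5, Q'(z) = 4*z^3 + 122*z:
  Res(f, 3*I) = (5)/(258*I) = -5*I/258
  Res(f, 2*sqrt(13)*I) = (5)/(-172*sqrt(13)*I) = 5*sqrt(13)*I/2236

Sum of residues: 5*I*(-26 + 3*sqrt(13))/6708
∫_{-∞}^{∞} f(x) dx = 2πi · (5*I*(-26 + 3*sqrt(13))/6708) = 5*pi*(26 - 3*sqrt(13))/3354

Final answer: 5*pi*(26 - 3*sqrt(13))/3354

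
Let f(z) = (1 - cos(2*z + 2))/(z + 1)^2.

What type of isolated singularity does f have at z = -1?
Let u = z + 1. The argument of cos is 2*z + 2 = 2u, so
  f = (1 - cos(2u))/u^2 = ((2u)^2/2 - (2u)^4/24 + ...)/u^2 = 2 - (2/3)*u^2 + ...
The Laurent expansion about u = 0 has no negative powers; equivalently lim_{z→-1} f(z) = 2 exists and is finite.
So the singularity is removable.

Final answer: removable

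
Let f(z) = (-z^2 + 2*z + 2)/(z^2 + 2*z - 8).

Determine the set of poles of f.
The singularities of f are the zeros of the denominator. Factoring,
  z^2 + 2*z - 8 = (z + 4)*(z - 2)
so the candidates are z = -4, z = 2.

Check the numerator P(z) = -z^2 + 2*z + 2 at each one:
  P(-4) = -22 ≠ 0, so z = -4 is a (simple) pole.
  P(2) = 2 ≠ 0, so z = 2 is a (simple) pole.

Poles of f: {-4, 2}

Final answer: {-4, 2}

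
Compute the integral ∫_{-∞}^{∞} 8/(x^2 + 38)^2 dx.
Let f(z) = 8/(z^2 + 38)^2. The denominator has no real zeros and deg Q - deg P = 4 ≥ 2, so the integral of f over the upper semicircle |z| = R tends to 0 as R → ∞. Closing the contour in the upper half-plane,
  ∫_{-∞}^{∞} f(x) dx = 2πi · Σ Res(f, z_k)  over the poles with Im z_k > 0.

Zeros of the denominator: z^2 + 38 = 0 gives z = ±sqrt(38)*I.
Upper half-plane: z = sqrt(38)*I (a pole of order 2).

Write f(z) = g(z)/(z - sqrt(38)*I)^2 with g(z) = 8/(z + sqrt(38)*I)^2. For a double pole, Res(f, z₀) = g'(z₀):
  g'(z) = -16/(z + sqrt(38)*I)^3
  Res(f, sqrt(38)*I) = g'(sqrt(38)*I) = -sqrt(38)*I/722

∫_{-∞}^{∞} f(x) dx = 2πi · (-sqrt(38)*I/722) = sqrt(38)*pi/361

Final answer: sqrt(38)*pi/361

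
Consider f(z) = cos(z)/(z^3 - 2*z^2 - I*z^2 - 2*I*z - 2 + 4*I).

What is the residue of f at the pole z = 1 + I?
(-1/4 + I/4)*cos(1 + I)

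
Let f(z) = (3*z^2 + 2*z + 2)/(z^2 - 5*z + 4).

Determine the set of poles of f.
The singularities of f are the zeros of the denominator. Factoring,
  z^2 - 5*z + 4 = (z - 4)*(z - 1)
so the candidates are z = 4, z = 1.

Check the numerator P(z) = 3*z^2 + 2*z + 2 at each one:
  P(4) = 58 ≠ 0, so z = 4 is a (simple) pole.
  P(1) = 7 ≠ 0, so z = 1 is a (simple) pole.

Poles of f: {1, 4}

Final answer: {1, 4}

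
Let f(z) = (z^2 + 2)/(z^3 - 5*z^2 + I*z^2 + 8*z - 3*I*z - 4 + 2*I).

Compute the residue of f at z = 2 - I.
Write f(z) = P(z)/Q(z) with P(z) = z^2 + 2 and Q(z) = z^3 - 5*z^2 + I*z^2 + 8*z - 3*I*z - 4 + 2*I.
The denominator factors as Q(z) = (z - 1)*(z - 2 + I)*(z - 2), so z = 2 - I is a simple zero of Q and P is analytic there; z = 2 - I is therefore a simple pole and
  Res(f, z₀) = P(z₀)/Q'(z₀).

Q'(z) = 3*z^2 - 10*z + 2*I*z + 8 - 3*I, so Q'(2 - I) = -1 - I.
P(2 - I) = 5 - 4*I.

Res(f, 2 - I) = (5 - 4*I)/(-1 - I) = -1/2 + 9*I/2

Final answer: -1/2 + 9*I/2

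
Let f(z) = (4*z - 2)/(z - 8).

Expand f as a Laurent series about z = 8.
Put w = z - (8), i.e. z = w + 8. The denominator is w, so it suffices to rewrite the numerator in powers of w.

P(z) = 4*z - 2
P(w + 8) = 30 + 4*w

Dividing each term by w:
  f = 30/w + 4

Substituting back w = z - 8:
  f(z) = 30/(z - 8) + 4

The series is finite because the numerator is a polynomial; the negative powers form the principal part, and the coefficient of 1/(z - 8) gives Res(f, 8) = 30.

Final answer: 30/(z - 8) + 4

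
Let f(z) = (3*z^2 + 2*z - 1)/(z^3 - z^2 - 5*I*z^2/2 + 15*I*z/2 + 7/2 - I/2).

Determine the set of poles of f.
The singularities of f are the zeros of the denominator. Factoring,
  z^3 - z^2 - 5*I*z^2/2 + 15*I*z/2 + 7/2 - I/2 = (z - I/2)*(z - 2 + I)*(z + 1 - 3*I)
so the candidates are z = I/2, z = 2 - I, z = -1 + 3*I.

Check the numerator P(z) = 3*z^2 + 2*z - 1 at each one:
  P(I/2) = -7/4 + I ≠ 0, so z = I/2 is a (simple) pole.
  P(2 - I) = 12 - 14*I ≠ 0, so z = 2 - I is a (simple) pole.
  P(-1 + 3*I) = -27 - 12*I ≠ 0, so z = -1 + 3*I is a (simple) pole.

Poles of f: {-1 + 3*I, I/2, 2 - I}

Final answer: {-1 + 3*I, I/2, 2 - I}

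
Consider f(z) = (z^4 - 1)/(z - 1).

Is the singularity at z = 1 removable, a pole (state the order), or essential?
The numerator vanishes at z = 1 ((1)^4 = 1), so it is divisible by z - 1:
  z^4 - 1 = (z - 1)*(z^3 + z^2 + z + 1)
Hence for z ≠ 1, f(z) = z^3 + z^2 + z + 1, a polynomial, and lim_{z→1} f(z) = 4 is finite.
So the singularity is removable.

Final answer: removable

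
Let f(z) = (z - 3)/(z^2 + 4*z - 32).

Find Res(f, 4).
Write f(z) = P(z)/Q(z) with P(z) = z - 3 and Q(z) = z^2 + 4*z - 32.
The denominator factors as Q(z) = (z - 4)*(z + 8), so z = 4 is a simple zero of Q and P is analytic there; z = 4 is therefore a simple pole and
  Res(f, z₀) = P(z₀)/Q'(z₀).

Q'(z) = 2*z + 4, so Q'(4) = 12.
P(4) = 1.

Res(f, 4) = (1)/(12) = 1/12

Final answer: 1/12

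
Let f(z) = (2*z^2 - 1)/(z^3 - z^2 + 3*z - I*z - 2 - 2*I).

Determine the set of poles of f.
The singularities of f are the zeros of the denominator. Factoring,
  z^3 - z^2 + 3*z - I*z - 2 - 2*I = (z + 2*I)*(z - 1 - I)*(z - I)
so the candidates are z = -2*I, z = 1 + I, z = I.

Check the numerator P(z) = 2*z^2 - 1 at each one:
  P(-2*I) = -9 ≠ 0, so z = -2*I is a (simple) pole.
  P(1 + I) = -1 + 4*I ≠ 0, so z = 1 + I is a (simple) pole.
  P(I) = -3 ≠ 0, so z = I is a (simple) pole.

Poles of f: {-2*I, I, 1 + I}

Final answer: {-2*I, I, 1 + I}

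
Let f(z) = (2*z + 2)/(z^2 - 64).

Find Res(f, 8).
Write f(z) = P(z)/Q(z) with P(z) = 2*z + 2 and Q(z) = z^2 - 64.
The denominator factors as Q(z) = (z - 8)*(z + 8), so z = 8 is a simple zero of Q and P is analytic there; z = 8 is therefore a simple pole and
  Res(f, z₀) = P(z₀)/Q'(z₀).

Q'(z) = 2*z, so Q'(8) = 16.
P(8) = 18.

Res(f, 8) = (18)/(16) = 9/8

Final answer: 9/8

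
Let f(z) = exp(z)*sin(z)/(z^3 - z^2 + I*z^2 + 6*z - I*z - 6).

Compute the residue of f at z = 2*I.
(-1/25 - 2*I/25)*exp(2*I)*sinh(2)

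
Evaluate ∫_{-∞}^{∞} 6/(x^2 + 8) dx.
Let f(z) = 6/(z^2 + 8). The denominator has no real zeros and deg Q - deg P = 2 ≥ 2, so the integral of f over the upper semicircle |z| = R tends to 0 as R → ∞. Closing the contour in the upper half-plane,
  ∫_{-∞}^{∞} f(x) dx = 2πi · Σ Res(f, z_k)  over the poles with Im z_k > 0.

Zeros of the denominator: z^2 + 8 = 0 gives z = ±2*sqrt(2)*I.
Upper half-plane: z = 2*sqrt(2)*I (simple).

Each pole is a simple zero of Q(z) = z^2 + 8, so Res(f, z₀) = P(z₀)/Q'(z₀) with P(z) = 6, Q'(z) = 2*z:
  Res(f, 2*sqrt(2)*I) = (6)/(4*sqrt(2)*I) = -3*sqrt(2)*I/4

∫_{-∞}^{∞} f(x) dx = 2πi · (-3*sqrt(2)*I/4) = 3*sqrt(2)*pi/2

Final answer: 3*sqrt(2)*pi/2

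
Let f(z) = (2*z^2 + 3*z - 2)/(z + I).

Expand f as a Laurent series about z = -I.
(-4 - 3*I)/(z + I) + 3 - 4*I + 2*(z + I)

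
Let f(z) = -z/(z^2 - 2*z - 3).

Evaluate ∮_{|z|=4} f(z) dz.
-2*I*pi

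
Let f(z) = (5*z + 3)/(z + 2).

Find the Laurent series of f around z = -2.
Put w = z - (-2), i.e. z = w - 2. The denominator is w, so it suffices to rewrite the numerator in powers of w.

P(z) = 5*z + 3
P(w - 2) = -7 + 5*w

Dividing each term by w:
  f = -7/w + 5

Substituting back w = z + 2:
  f(z) = -7/(z + 2) + 5

The series is finite because the numerator is a polynomial; the negative powers form the principal part, and the coefficient of 1/(z + 2) gives Res(f, -2) = -7.

Final answer: -7/(z + 2) + 5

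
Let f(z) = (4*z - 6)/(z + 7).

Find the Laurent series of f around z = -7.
Put w = z - (-7), i.e. z = w - 7. The denominator is w, so it suffices to rewrite the numerator in powers of w.

P(z) = 4*z - 6
P(w - 7) = -34 + 4*w

Dividing each term by w:
  f = -34/w + 4

Substituting back w = z + 7:
  f(z) = -34/(z + 7) + 4

The series is finite because the numerator is a polynomial; the negative powers form the principal part, and the coefficient of 1/(z + 7) gives Res(f, -7) = -34.

Final answer: -34/(z + 7) + 4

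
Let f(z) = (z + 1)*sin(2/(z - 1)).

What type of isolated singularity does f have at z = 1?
essential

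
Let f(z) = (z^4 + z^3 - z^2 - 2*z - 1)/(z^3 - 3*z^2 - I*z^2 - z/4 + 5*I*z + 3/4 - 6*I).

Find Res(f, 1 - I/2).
Write f(z) = P(z)/Q(z) with P(z) = z^4 + z^3 - z^2 - 2*z - 1 and Q(z) = z^3 - 3*z^2 - I*z^2 - z/4 + 5*I*z + 3/4 - 6*I.
The denominator factors as Q(z) = (z - 3)*(z - 1 + I/2)*(z + 1 - 3*I/2), so z = 1 - I/2 is a simple zero of Q and P is analytic there; z = 1 - I/2 is therefore a simple pole and
  Res(f, z₀) = P(z₀)/Q'(z₀).

Q'(z) = 3*z^2 - 6*z - 2*I*z - 1/4 + 5*I, so Q'(1 - I/2) = -5 + 3*I.
P(1 - I/2) = -63/16 - 7*I/8.

Res(f, 1 - I/2) = (-63/16 - 7*I/8)/(-5 + 3*I) = 273/544 + 259*I/544

Final answer: 273/544 + 259*I/544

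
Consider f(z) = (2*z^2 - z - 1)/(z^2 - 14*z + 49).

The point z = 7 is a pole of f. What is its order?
2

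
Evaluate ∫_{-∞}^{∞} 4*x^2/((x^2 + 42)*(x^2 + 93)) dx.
Let f(z) = 4*z^2/((z^2 + 42)*(z^2 + 93)). The denominator has no real zeros and deg Q - deg P = 2 ≥ 2, so the integral of f over the upper semicircle |z| = R tends to 0 as R → ∞. Closing the contour in the upper half-plane,
  ∫_{-∞}^{∞} f(x) dx = 2πi · Σ Res(f, z_k)  over the poles with Im z_k > 0.

Zeros of the denominator: z^2 + 42 = 0 gives z = ±sqrt(42)*I; z^2 + 93 = 0 gives z = ±sqrt(93)*I.
Upper half-plane: z = sqrt(42)*I, z = sqrt(93)*I (simple).

Each pole is a simple zero of Q(z) = z^4 + 135*z^2 + 3906, so Res(f, z₀) = P(z₀)/Q'(z₀) with P(z) = 4*z^2, Q'(z) = 4*z^3 + 270*z:
  Res(f, sqrt(42)*I) = (-168)/(102*sqrt(42)*I) = 2*sqrt(42)*I/51
  Res(f, sqrt(93)*I) = (-372)/(-102*sqrt(93)*I) = -2*sqrt(93)*I/51

Sum of residues: 2*I*(-sqrt(93) + sqrt(42))/51
∫_{-∞}^{∞} f(x) dx = 2πi · (2*I*(-sqrt(93) + sqrt(42))/51) = 4*pi*(-sqrt(42) + sqrt(93))/51

Final answer: 4*pi*(-sqrt(42) + sqrt(93))/51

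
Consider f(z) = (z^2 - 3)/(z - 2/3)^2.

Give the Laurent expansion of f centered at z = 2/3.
Put w = z - (2/3), i.e. z = w + 2/3. The denominator is w^2, so it suffices to rewrite the numerator in powers of w.

P(z) = z^2 - 3
P(w + 2/3) = -23/9 + 4*w/3 + w^2

Dividing each term by w^2:
  f = -23/(9*w^2) + 4/(3*w) + 1

Substituting back w = z - 2/3:
  f(z) = -23/(9*(z - 2/3)^2) + 4/(3*(z - 2/3)) + 1

The series is finite because the numerator is a polynomial; the negative powers form the principal part, and the coefficient of 1/(z - 2/3) gives Res(f, 2/3) = 4/3.

Final answer: -23/(9*(z - 2/3)^2) + 4/(3*(z - 2/3)) + 1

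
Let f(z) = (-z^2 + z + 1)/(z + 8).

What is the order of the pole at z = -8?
1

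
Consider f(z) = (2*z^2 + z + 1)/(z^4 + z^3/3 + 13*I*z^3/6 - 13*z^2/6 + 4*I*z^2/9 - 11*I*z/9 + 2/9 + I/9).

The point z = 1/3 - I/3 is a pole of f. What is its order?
2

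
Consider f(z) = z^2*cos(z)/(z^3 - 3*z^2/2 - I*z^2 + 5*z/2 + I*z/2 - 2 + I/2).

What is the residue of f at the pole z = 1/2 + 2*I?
Write f(z) = P(z)/Q(z) with P(z) = z^2*cos(z) and Q(z) = z^3 - 3*z^2/2 - I*z^2 + 5*z/2 + I*z/2 - 2 + I/2.
The denominator factors as Q(z) = (z - 1)*(z + I)*(z - 1/2 - 2*I), so z = 1/2 + 2*I is a simple zero of Q and P is analytic there; z = 1/2 + 2*I is therefore a simple pole and
  Res(f, z₀) = P(z₀)/Q'(z₀).

Q'(z) = 3*z^2 - 3*z - 2*I*z + 5/2 + I/2, so Q'(1/2 + 2*I) = -25/4 - I/2.
P(1/2 + 2*I) = (-15/4 + 2*I)*cos(1/2 + 2*I).

Res(f, 1/2 + 2*I) = ((-15/4 + 2*I)*cos(1/2 + 2*I))/(-25/4 - I/2) = (359/629 - 230*I/629)*cos(1/2 + 2*I)

Final answer: (359/629 - 230*I/629)*cos(1/2 + 2*I)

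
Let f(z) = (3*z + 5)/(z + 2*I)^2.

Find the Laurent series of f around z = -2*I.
(5 - 6*I)/(z + 2*I)^2 + 3/(z + 2*I)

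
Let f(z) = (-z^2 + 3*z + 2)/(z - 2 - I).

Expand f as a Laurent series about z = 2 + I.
Put w = z - (2 + I), i.e. z = w + 2 + I. The denominator is w, so it suffices to rewrite the numerator in powers of w.

P(z) = -z^2 + 3*z + 2
P(w + 2 + I) = 5 - I + (-1 - 2*I)*w - w^2

Dividing each term by w:
  f = (5 - I)/w - 1 - 2*I - w

Substituting back w = z - 2 - I:
  f(z) = (5 - I)/(z - 2 - I) - 1 - 2*I - (z - 2 - I)

The series is finite because the numerator is a polynomial; the negative powers form the principal part, and the coefficient of 1/(z - 2 - I) gives Res(f, 2 + I) = 5 - I.

Final answer: (5 - I)/(z - 2 - I) - 1 - 2*I - (z - 2 - I)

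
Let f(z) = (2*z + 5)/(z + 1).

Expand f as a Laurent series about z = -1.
3/(z + 1) + 2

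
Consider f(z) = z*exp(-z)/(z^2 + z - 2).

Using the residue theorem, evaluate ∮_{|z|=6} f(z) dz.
2*I*pi*exp(-1)/3 + 4*I*pi*exp(2)/3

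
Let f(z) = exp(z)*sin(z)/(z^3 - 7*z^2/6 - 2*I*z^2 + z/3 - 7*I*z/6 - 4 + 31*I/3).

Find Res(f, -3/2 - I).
Write f(z) = P(z)/Q(z) with P(z) = exp(z)*sin(z) and Q(z) = z^3 - 7*z^2/6 - 2*I*z^2 + z/3 - 7*I*z/6 - 4 + 31*I/3.
The denominator factors as Q(z) = (z + 3/2 + I)*(z - 2/3 - 3*I)*(z - 2), so z = -3/2 - I is a simple zero of Q and P is analytic there; z = -3/2 - I is therefore a simple pole and
  Res(f, z₀) = P(z₀)/Q'(z₀).

Q'(z) = 3*z^2 - 7*z/3 - 4*I*z + 1/3 - 7*I/6, so Q'(-3/2 - I) = 43/12 + 97*I/6.
P(-3/2 - I) = -exp(-3/2 - I)*sin(3/2 + I).

Res(f, -3/2 - I) = (-exp(-3/2 - I)*sin(3/2 + I))/(43/12 + 97*I/6) = (-516/39485 + 2328*I/39485)*exp(-3/2 - I)*sin(3/2 + I)

Final answer: (-516/39485 + 2328*I/39485)*exp(-3/2 - I)*sin(3/2 + I)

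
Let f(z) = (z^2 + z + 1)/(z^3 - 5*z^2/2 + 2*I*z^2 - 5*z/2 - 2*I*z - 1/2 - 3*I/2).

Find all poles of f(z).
The singularities of f are the zeros of the denominator. Factoring,
  z^3 - 5*z^2/2 + 2*I*z^2 - 5*z/2 - 2*I*z - 1/2 - 3*I/2 = (z + 1/2)*(z + I)*(z - 3 + I)
so the candidates are z = -1/2, z = -I, z = 3 - I.

Check the numerator P(z) = z^2 + z + 1 at each one:
  P(-1/2) = 3/4 ≠ 0, so z = -1/2 is a (simple) pole.
  P(-I) = -I ≠ 0, so z = -I is a (simple) pole.
  P(3 - I) = 12 - 7*I ≠ 0, so z = 3 - I is a (simple) pole.

Poles of f: {-1/2, -I, 3 - I}

Final answer: {-1/2, -I, 3 - I}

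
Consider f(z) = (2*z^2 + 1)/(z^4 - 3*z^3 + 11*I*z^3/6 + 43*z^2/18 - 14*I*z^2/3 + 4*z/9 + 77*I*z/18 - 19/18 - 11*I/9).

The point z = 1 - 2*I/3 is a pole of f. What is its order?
Factor the denominator:
  z^4 - 3*z^3 + 11*I*z^3/6 + 43*z^2/18 - 14*I*z^2/3 + 4*z/9 + 77*I*z/18 - 19/18 - 11*I/9 = (z - 1 + 2*I/3)^2*(z + I)*(z - 1 - I/2)

The numerator P(z) = 2*z^2 + 1 has P(1 - 2*I/3) = 19/9 - 8*I/3 ≠ 0, so no factor of (z - 1 + 2*I/3) cancels.
Near z = 1 - 2*I/3 we can therefore write f(z) = g(z)/(z - 1 + 2*I/3)^2 with g analytic at 1 - 2*I/3 and g(1 - 2*I/3) ≠ 0 (g is the numerator divided by the remaining denominator factors).

Hence z = 1 - 2*I/3 is a pole of order 2.

Final answer: 2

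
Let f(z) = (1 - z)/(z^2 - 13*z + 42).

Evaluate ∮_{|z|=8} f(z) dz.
By the residue theorem, ∮_C f(z) dz = 2πi · (sum of the residues of f at the poles inside |z| = 8).

The denominator factors as (z - 6)*(z - 7), so the singularities of f are simple poles at z = 6, z = 7.
  |6|² = 36 < 64 = 8², so this pole is inside the contour.
  |7|² = 49 < 64 = 8², so this pole is inside the contour.

With P(z) = 1 - z and Q(z) = z^2 - 13*z + 42, each pole is simple, so Res(f, z₀) = P(z₀)/Q'(z₀) with Q'(z) = 2*z - 13.
  Res(f, 6) = P(6)/Q'(6) = (-5)/(-1) = 5
  Res(f, 7) = P(7)/Q'(7) = (-6)/(1) = -6

Sum of residues inside C: -1
∮_C f(z) dz = 2πi · (-1) = -2*I*pi

Final answer: -2*I*pi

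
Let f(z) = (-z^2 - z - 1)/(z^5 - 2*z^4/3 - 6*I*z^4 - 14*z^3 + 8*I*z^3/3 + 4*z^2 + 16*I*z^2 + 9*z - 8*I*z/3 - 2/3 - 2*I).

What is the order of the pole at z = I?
Factor the denominator:
  z^5 - 2*z^4/3 - 6*I*z^4 - 14*z^3 + 8*I*z^3/3 + 4*z^2 + 16*I*z^2 + 9*z - 8*I*z/3 - 2/3 - 2*I = (z - I)^4*(z - 2/3 - 2*I)

The numerator P(z) = -z^2 - z - 1 has P(I) = -I ≠ 0, so no factor of (z - I) cancels.
Near z = I we can therefore write f(z) = g(z)/(z - I)^4 with g analytic at I and g(I) ≠ 0 (g is the numerator divided by the remaining denominator factors).

Hence z = I is a pole of order 4.

Final answer: 4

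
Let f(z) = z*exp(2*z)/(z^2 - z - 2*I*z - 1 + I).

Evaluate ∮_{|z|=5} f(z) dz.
By the residue theorem, ∮_C f(z) dz = 2πi · (sum of the residues of f at the poles inside |z| = 5).

The denominator factors as (z - I)*(z - 1 - I), so the singularities of f are simple poles at z = I, z = 1 + I.
  |I|² = 1 < 25 = 5², so this pole is inside the contour.
  |1 + I|² = 2 < 25 = 5², so this pole is inside the contour.

With P(z) = z*exp(2*z) and Q(z) = z^2 - z - 2*I*z - 1 + I, each pole is simple, so Res(f, z₀) = P(z₀)/Q'(z₀) with Q'(z) = 2*z - 1 - 2*I.
  Res(f, I) = P(I)/Q'(I) = (I*exp(2*I))/(-1) = -I*exp(2*I)
  Res(f, 1 + I) = P(1 + I)/Q'(1 + I) = ((1 + I)*exp(2 + 2*I))/(1) = (1 + I)*exp(2 + 2*I)

Sum of residues inside C: -I*exp(2*I) + (1 + I)*exp(2 + 2*I)
∮_C f(z) dz = 2πi · (-I*exp(2*I) + (1 + I)*exp(2 + 2*I)) = pi*(-2 + 2*I)*exp(2 + 2*I) + 2*pi*exp(2*I)

Final answer: pi*(-2 + 2*I)*exp(2 + 2*I) + 2*pi*exp(2*I)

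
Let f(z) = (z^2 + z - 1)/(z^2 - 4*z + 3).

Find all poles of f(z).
The singularities of f are the zeros of the denominator. Factoring,
  z^2 - 4*z + 3 = (z - 3)*(z - 1)
so the candidates are z = 3, z = 1.

Check the numerator P(z) = z^2 + z - 1 at each one:
  P(3) = 11 ≠ 0, so z = 3 is a (simple) pole.
  P(1) = 1 ≠ 0, so z = 1 is a (simple) pole.

Poles of f: {1, 3}

Final answer: {1, 3}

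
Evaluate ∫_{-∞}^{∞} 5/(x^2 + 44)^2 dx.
Let f(z) = 5/(z^2 + 44)^2. The denominator has no real zeros and deg Q - deg P = 4 ≥ 2, so the integral of f over the upper semicircle |z| = R tends to 0 as R → ∞. Closing the contour in the upper half-plane,
  ∫_{-∞}^{∞} f(x) dx = 2πi · Σ Res(f, z_k)  over the poles with Im z_k > 0.

Zeros of the denominator: z^2 + 44 = 0 gives z = ±2*sqrt(11)*I.
Upper half-plane: z = 2*sqrt(11)*I (a pole of order 2).

Write f(z) = g(z)/(z - 2*sqrt(11)*I)^2 with g(z) = 5/(z + 2*sqrt(11)*I)^2. For a double pole, Res(f, z₀) = g'(z₀):
  g'(z) = -10/(z + 2*sqrt(11)*I)^3
  Res(f, 2*sqrt(11)*I) = g'(2*sqrt(11)*I) = -5*sqrt(11)*I/3872

∫_{-∞}^{∞} f(x) dx = 2πi · (-5*sqrt(11)*I/3872) = 5*sqrt(11)*pi/1936

Final answer: 5*sqrt(11)*pi/1936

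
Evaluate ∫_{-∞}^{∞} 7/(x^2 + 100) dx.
7*pi/10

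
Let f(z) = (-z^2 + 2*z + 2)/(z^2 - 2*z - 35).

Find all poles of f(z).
The singularities of f are the zeros of the denominator. Factoring,
  z^2 - 2*z - 35 = (z - 7)*(z + 5)
so the candidates are z = 7, z = -5.

Check the numerator P(z) = -z^2 + 2*z + 2 at each one:
  P(7) = -33 ≠ 0, so z = 7 is a (simple) pole.
  P(-5) = -33 ≠ 0, so z = -5 is a (simple) pole.

Poles of f: {-5, 7}

Final answer: {-5, 7}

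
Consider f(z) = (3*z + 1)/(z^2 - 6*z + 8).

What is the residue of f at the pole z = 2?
Write f(z) = P(z)/Q(z) with P(z) = 3*z + 1 and Q(z) = z^2 - 6*z + 8.
The denominator factors as Q(z) = (z - 4)*(z - 2), so z = 2 is a simple zero of Q and P is analytic there; z = 2 is therefore a simple pole and
  Res(f, z₀) = P(z₀)/Q'(z₀).

Q'(z) = 2*z - 6, so Q'(2) = -2.
P(2) = 7.

Res(f, 2) = (7)/(-2) = -7/2

Final answer: -7/2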